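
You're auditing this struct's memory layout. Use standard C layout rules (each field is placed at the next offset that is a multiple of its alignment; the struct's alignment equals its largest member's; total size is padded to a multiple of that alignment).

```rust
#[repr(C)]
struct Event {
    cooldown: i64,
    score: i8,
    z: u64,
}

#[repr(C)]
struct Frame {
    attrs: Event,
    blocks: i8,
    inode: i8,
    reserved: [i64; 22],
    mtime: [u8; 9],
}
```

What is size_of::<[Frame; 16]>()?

3584

Event: cooldown at 0 (size 8, align 8) → ends 8; score at 8 (size 1, align 1) → ends 9; pad 7 to align 8 for z; z at 16 (size 8, align 8) → ends 24; total 24 bytes, alignment 8
attrs at 0 (size 24, align 8) → ends 24
blocks at 24 (size 1, align 1) → ends 25
inode at 25 (size 1, align 1) → ends 26
pad 6 to align 8 for reserved
reserved at 32 (size 176, align 8) → ends 208
mtime at 208 (size 9, align 1) → ends 217
tail pad 7 to reach multiple of 8
total 224 bytes, alignment 8
array of 16: 16 × 224 = 3584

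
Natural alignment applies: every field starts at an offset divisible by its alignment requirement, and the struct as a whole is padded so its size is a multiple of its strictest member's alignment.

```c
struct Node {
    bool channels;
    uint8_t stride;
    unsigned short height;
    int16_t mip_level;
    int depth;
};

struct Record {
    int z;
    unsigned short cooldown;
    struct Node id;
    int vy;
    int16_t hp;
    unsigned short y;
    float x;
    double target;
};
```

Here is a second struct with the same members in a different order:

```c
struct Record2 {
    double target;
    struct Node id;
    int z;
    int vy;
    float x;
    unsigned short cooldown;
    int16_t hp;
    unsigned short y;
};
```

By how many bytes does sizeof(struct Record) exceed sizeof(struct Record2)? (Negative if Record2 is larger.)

Node: channels at 0 (size 1, align 1) → ends 1; stride at 1 (size 1, align 1) → ends 2; height at 2 (size 2, align 2) → ends 4; mip_level at 4 (size 2, align 2) → ends 6; pad 2 to align 4 for depth; depth at 8 (size 4, align 4) → ends 12; total 12 bytes, alignment 4
z at 0 (size 4, align 4) → ends 4
cooldown at 4 (size 2, align 2) → ends 6
pad 2 to align 4 for id
id at 8 (size 12, align 4) → ends 20
vy at 20 (size 4, align 4) → ends 24
hp at 24 (size 2, align 2) → ends 26
y at 26 (size 2, align 2) → ends 28
x at 28 (size 4, align 4) → ends 32
target at 32 (size 8, align 8) → ends 40
total 40 bytes, alignment 8
— Record2 —
target at 0 (size 8, align 8) → ends 8
id at 8 (size 12, align 4) → ends 20
z at 20 (size 4, align 4) → ends 24
vy at 24 (size 4, align 4) → ends 28
x at 28 (size 4, align 4) → ends 32
cooldown at 32 (size 2, align 2) → ends 34
hp at 34 (size 2, align 2) → ends 36
y at 36 (size 2, align 2) → ends 38
tail pad 2 to reach multiple of 8
total 40 bytes, alignment 8
40 − 40 = 0

0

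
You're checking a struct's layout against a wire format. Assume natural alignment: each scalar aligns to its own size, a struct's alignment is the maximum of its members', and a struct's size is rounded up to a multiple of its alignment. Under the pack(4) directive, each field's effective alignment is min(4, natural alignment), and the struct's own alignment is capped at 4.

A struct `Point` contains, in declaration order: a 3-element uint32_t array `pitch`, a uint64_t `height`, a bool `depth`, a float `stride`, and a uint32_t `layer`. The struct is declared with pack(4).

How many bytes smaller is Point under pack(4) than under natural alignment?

natural layout:
  pitch at 0 (size 12, align 4) → ends 12
  pad 4 to align 8 for height
  height at 16 (size 8, align 8) → ends 24
  depth at 24 (size 1, align 1) → ends 25
  pad 3 to align 4 for stride
  stride at 28 (size 4, align 4) → ends 32
  layer at 32 (size 4, align 4) → ends 36
  tail pad 4 to reach multiple of 8
  total 40 bytes, alignment 8
packed(4) layout:
  pitch at 0 (size 12, align 4) → ends 12
  height at 12 (size 8, align 4) → ends 20
  depth at 20 (size 1, align 1) → ends 21
  pad 3 to align 4 for stride
  stride at 24 (size 4, align 4) → ends 28
  layer at 28 (size 4, align 4) → ends 32
  total 32 bytes, alignment 4
40 − 32 = 8

8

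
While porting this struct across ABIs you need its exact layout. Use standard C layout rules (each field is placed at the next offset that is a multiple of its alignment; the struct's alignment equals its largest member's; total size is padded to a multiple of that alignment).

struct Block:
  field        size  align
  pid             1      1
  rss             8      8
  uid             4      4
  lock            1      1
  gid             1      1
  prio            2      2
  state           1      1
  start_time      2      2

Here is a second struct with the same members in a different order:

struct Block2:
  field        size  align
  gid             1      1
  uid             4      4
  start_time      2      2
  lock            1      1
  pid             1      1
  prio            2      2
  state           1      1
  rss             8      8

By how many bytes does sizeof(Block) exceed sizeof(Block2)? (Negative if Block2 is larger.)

8

@0: pid [1B, align 1] → 1
+7 pad (align 8)
@8: rss [8B, align 8] → 16
@16: uid [4B, align 4] → 20
@20: lock [1B, align 1] → 21
@21: gid [1B, align 1] → 22
@22: prio [2B, align 2] → 24
@24: state [1B, align 1] → 25
+1 pad (align 2)
@26: start_time [2B, align 2] → 28
+4 tail pad (align 8)
size 32, align 8
— Block2 —
@0: gid [1B, align 1] → 1
+3 pad (align 4)
@4: uid [4B, align 4] → 8
@8: start_time [2B, align 2] → 10
@10: lock [1B, align 1] → 11
@11: pid [1B, align 1] → 12
@12: prio [2B, align 2] → 14
@14: state [1B, align 1] → 15
+1 pad (align 8)
@16: rss [8B, align 8] → 24
size 24, align 8
32 − 24 = 8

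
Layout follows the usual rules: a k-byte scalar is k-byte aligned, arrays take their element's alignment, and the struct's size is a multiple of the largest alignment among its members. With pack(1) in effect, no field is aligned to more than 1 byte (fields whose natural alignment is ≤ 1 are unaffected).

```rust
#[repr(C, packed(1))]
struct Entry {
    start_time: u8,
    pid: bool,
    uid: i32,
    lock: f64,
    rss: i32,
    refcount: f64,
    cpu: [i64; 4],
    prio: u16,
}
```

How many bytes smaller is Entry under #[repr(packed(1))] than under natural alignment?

natural layout:
  @0: start_time [1B, align 1] → 1
  @1: pid [1B, align 1] → 2
  +2 pad (align 4)
  @4: uid [4B, align 4] → 8
  @8: lock [8B, align 8] → 16
  @16: rss [4B, align 4] → 20
  +4 pad (align 8)
  @24: refcount [8B, align 8] → 32
  @32: cpu [32B, align 8] → 64
  @64: prio [2B, align 2] → 66
  +6 tail pad (align 8)
  size 72, align 8
packed(1) layout:
  @0: start_time [1B, align 1] → 1
  @1: pid [1B, align 1] → 2
  @2: uid [4B, align 1] → 6
  @6: lock [8B, align 1] → 14
  @14: rss [4B, align 1] → 18
  @18: refcount [8B, align 1] → 26
  @26: cpu [32B, align 1] → 58
  @58: prio [2B, align 1] → 60
  size 60, align 1
72 − 60 = 12

12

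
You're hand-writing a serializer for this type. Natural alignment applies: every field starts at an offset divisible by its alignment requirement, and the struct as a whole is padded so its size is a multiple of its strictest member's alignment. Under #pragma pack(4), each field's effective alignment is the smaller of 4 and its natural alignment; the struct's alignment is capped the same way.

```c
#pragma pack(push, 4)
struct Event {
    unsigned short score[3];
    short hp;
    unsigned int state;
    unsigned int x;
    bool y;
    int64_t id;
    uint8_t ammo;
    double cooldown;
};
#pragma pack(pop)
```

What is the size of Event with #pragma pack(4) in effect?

0..6  score  (6B, 2-aligned)
6..8  hp  (2B, 2-aligned)
8..12  state  (4B, 4-aligned)
12..16  x  (4B, 4-aligned)
16..17  y  (1B, 1-aligned)
17..20  -- padding (3B)
20..28  id  (8B, 4-aligned)
28..29  ammo  (1B, 1-aligned)
29..32  -- padding (3B)
32..40  cooldown  (8B, 4-aligned)
sizeof = 40, alignof = 4

40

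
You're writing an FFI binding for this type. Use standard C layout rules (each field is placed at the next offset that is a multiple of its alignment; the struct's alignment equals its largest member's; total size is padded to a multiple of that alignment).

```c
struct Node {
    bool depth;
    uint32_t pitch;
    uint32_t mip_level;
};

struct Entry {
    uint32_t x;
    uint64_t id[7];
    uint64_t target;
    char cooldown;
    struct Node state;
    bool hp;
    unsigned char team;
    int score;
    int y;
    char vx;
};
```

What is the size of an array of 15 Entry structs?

Node: depth at 0 (size 1, align 1) → ends 1; pad 3 to align 4 for pitch; pitch at 4 (size 4, align 4) → ends 8; mip_level at 8 (size 4, align 4) → ends 12; total 12 bytes, alignment 4
x at 0 (size 4, align 4) → ends 4
pad 4 to align 8 for id
id at 8 (size 56, align 8) → ends 64
target at 64 (size 8, align 8) → ends 72
cooldown at 72 (size 1, align 1) → ends 73
pad 3 to align 4 for state
state at 76 (size 12, align 4) → ends 88
hp at 88 (size 1, align 1) → ends 89
team at 89 (size 1, align 1) → ends 90
pad 2 to align 4 for score
score at 92 (size 4, align 4) → ends 96
y at 96 (size 4, align 4) → ends 100
vx at 100 (size 1, align 1) → ends 101
tail pad 3 to reach multiple of 8
total 104 bytes, alignment 8
array of 15: 15 × 104 = 1560

1560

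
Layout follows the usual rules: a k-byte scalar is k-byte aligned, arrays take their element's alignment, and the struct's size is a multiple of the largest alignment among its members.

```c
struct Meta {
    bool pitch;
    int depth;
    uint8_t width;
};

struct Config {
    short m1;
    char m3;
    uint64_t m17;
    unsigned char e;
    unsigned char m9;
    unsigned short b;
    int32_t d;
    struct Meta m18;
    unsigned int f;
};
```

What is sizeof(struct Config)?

Meta: pitch at 0 (size 1, align 1) → ends 1; pad 3 to align 4 for depth; depth at 4 (size 4, align 4) → ends 8; width at 8 (size 1, align 1) → ends 9; tail pad 3 to reach multiple of 4; total 12 bytes, alignment 4
m1 at 0 (size 2, align 2) → ends 2
m3 at 2 (size 1, align 1) → ends 3
pad 5 to align 8 for m17
m17 at 8 (size 8, align 8) → ends 16
e at 16 (size 1, align 1) → ends 17
m9 at 17 (size 1, align 1) → ends 18
b at 18 (size 2, align 2) → ends 20
d at 20 (size 4, align 4) → ends 24
m18 at 24 (size 12, align 4) → ends 36
f at 36 (size 4, align 4) → ends 40
total 40 bytes, alignment 8

40 bytes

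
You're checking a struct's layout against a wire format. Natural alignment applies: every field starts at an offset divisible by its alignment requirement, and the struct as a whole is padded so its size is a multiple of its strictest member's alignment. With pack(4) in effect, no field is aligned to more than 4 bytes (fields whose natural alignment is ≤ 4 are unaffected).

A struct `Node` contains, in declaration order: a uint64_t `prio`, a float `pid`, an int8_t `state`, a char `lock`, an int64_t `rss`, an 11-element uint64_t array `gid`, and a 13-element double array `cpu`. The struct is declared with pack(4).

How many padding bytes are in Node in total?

prio at 0 (size 8, align 4) → ends 8
pid at 8 (size 4, align 4) → ends 12
state at 12 (size 1, align 1) → ends 13
lock at 13 (size 1, align 1) → ends 14
pad 2 to align 4 for rss
rss at 16 (size 8, align 4) → ends 24
gid at 24 (size 88, align 4) → ends 112
cpu at 112 (size 104, align 4) → ends 216
total 216 bytes, alignment 4
data bytes 214, size 216 → padding 2

2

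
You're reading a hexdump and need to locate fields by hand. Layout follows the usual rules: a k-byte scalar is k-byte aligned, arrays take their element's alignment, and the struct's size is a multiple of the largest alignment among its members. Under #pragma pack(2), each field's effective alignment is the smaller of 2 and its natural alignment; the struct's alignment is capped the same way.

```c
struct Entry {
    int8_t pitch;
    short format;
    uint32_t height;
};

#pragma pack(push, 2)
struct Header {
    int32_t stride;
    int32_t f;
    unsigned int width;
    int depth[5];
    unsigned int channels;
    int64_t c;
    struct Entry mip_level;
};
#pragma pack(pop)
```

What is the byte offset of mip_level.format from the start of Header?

Entry: pitch at 0 (size 1, align 1) → ends 1; pad 1 to align 2 for format; format at 2 (size 2, align 2) → ends 4; height at 4 (size 4, align 4) → ends 8; total 8 bytes, alignment 4
stride at 0 (size 4, align 2) → ends 4
f at 4 (size 4, align 2) → ends 8
width at 8 (size 4, align 2) → ends 12
depth at 12 (size 20, align 2) → ends 32
channels at 32 (size 4, align 2) → ends 36
c at 36 (size 8, align 2) → ends 44
mip_level at 44 (size 8, align 2) → ends 52
within Entry: format at 2
44 + 2 = 46

46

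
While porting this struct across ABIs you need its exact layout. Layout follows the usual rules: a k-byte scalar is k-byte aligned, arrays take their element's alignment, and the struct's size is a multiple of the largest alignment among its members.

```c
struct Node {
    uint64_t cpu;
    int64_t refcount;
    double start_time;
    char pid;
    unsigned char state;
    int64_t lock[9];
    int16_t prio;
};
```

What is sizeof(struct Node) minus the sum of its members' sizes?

12

@0: cpu [8B, align 8] → 8
@8: refcount [8B, align 8] → 16
@16: start_time [8B, align 8] → 24
@24: pid [1B, align 1] → 25
@25: state [1B, align 1] → 26
+6 pad (align 8)
@32: lock [72B, align 8] → 104
@104: prio [2B, align 2] → 106
+6 tail pad (align 8)
size 112, align 8
data bytes 100, size 112 → padding 12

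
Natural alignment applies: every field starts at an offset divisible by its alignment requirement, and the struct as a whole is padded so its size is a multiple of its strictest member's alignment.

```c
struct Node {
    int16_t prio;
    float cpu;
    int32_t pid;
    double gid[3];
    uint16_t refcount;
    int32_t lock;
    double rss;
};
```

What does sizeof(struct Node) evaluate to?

56 bytes

prio at 0 (size 2, align 2) → ends 2
pad 2 to align 4 for cpu
cpu at 4 (size 4, align 4) → ends 8
pid at 8 (size 4, align 4) → ends 12
pad 4 to align 8 for gid
gid at 16 (size 24, align 8) → ends 40
refcount at 40 (size 2, align 2) → ends 42
pad 2 to align 4 for lock
lock at 44 (size 4, align 4) → ends 48
rss at 48 (size 8, align 8) → ends 56
total 56 bytes, alignment 8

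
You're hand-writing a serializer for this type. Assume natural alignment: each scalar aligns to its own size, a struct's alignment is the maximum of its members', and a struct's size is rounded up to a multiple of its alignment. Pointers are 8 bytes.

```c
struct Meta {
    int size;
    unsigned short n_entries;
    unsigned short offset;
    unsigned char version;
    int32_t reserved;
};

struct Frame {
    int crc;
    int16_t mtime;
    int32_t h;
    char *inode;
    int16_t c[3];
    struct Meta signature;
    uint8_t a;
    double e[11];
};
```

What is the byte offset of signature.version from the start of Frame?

40

Meta: size at 0 (size 4, align 4) → ends 4; n_entries at 4 (size 2, align 2) → ends 6; offset at 6 (size 2, align 2) → ends 8; version at 8 (size 1, align 1) → ends 9; pad 3 to align 4 for reserved; reserved at 12 (size 4, align 4) → ends 16; total 16 bytes, alignment 4
crc at 0 (size 4, align 4) → ends 4
mtime at 4 (size 2, align 2) → ends 6
pad 2 to align 4 for h
h at 8 (size 4, align 4) → ends 12
pad 4 to align 8 for inode
inode at 16 (size 8, align 8) → ends 24
c at 24 (size 6, align 2) → ends 30
pad 2 to align 4 for signature
signature at 32 (size 16, align 4) → ends 48
within Meta: version at 8
32 + 8 = 40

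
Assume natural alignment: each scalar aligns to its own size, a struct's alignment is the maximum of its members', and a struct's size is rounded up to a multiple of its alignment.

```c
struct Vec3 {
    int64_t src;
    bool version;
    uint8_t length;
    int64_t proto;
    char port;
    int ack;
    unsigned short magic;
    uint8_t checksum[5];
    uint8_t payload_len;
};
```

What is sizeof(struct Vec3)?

40 bytes

src at 0 (size 8, align 8) → ends 8
version at 8 (size 1, align 1) → ends 9
length at 9 (size 1, align 1) → ends 10
pad 6 to align 8 for proto
proto at 16 (size 8, align 8) → ends 24
port at 24 (size 1, align 1) → ends 25
pad 3 to align 4 for ack
ack at 28 (size 4, align 4) → ends 32
magic at 32 (size 2, align 2) → ends 34
checksum at 34 (size 5, align 1) → ends 39
payload_len at 39 (size 1, align 1) → ends 40
total 40 bytes, alignment 8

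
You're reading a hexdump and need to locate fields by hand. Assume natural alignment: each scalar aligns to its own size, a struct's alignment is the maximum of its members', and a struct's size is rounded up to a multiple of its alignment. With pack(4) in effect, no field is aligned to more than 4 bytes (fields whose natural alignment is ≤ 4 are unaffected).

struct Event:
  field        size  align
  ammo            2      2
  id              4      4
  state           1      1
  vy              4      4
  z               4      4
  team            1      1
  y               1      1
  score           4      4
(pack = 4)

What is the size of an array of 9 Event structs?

252

@0: ammo [2B, align 2] → 2
+2 pad (align 4)
@4: id [4B, align 4] → 8
@8: state [1B, align 1] → 9
+3 pad (align 4)
@12: vy [4B, align 4] → 16
@16: z [4B, align 4] → 20
@20: team [1B, align 1] → 21
@21: y [1B, align 1] → 22
+2 pad (align 4)
@24: score [4B, align 4] → 28
size 28, align 4
array of 9: 9 × 28 = 252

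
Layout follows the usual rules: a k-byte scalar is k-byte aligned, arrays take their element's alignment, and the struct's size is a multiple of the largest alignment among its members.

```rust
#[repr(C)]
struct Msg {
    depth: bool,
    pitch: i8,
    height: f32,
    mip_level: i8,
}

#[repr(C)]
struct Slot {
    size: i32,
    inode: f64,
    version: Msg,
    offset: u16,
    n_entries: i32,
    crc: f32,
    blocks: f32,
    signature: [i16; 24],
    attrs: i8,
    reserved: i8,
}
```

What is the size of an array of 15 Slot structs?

1440

Msg: depth at 0 (size 1, align 1) → ends 1; pitch at 1 (size 1, align 1) → ends 2; pad 2 to align 4 for height; height at 4 (size 4, align 4) → ends 8; mip_level at 8 (size 1, align 1) → ends 9; tail pad 3 to reach multiple of 4; total 12 bytes, alignment 4
size at 0 (size 4, align 4) → ends 4
pad 4 to align 8 for inode
inode at 8 (size 8, align 8) → ends 16
version at 16 (size 12, align 4) → ends 28
offset at 28 (size 2, align 2) → ends 30
pad 2 to align 4 for n_entries
n_entries at 32 (size 4, align 4) → ends 36
crc at 36 (size 4, align 4) → ends 40
blocks at 40 (size 4, align 4) → ends 44
signature at 44 (size 48, align 2) → ends 92
attrs at 92 (size 1, align 1) → ends 93
reserved at 93 (size 1, align 1) → ends 94
tail pad 2 to reach multiple of 8
total 96 bytes, alignment 8
array of 15: 15 × 96 = 1440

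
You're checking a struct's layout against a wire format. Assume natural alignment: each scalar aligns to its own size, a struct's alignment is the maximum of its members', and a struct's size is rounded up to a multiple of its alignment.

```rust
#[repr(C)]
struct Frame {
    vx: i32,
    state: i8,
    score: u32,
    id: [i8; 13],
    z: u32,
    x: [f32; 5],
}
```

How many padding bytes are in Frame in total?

@0: vx [4B, align 4] → 4
@4: state [1B, align 1] → 5
+3 pad (align 4)
@8: score [4B, align 4] → 12
@12: id [13B, align 1] → 25
+3 pad (align 4)
@28: z [4B, align 4] → 32
@32: x [20B, align 4] → 52
size 52, align 4
data bytes 46, size 52 → padding 6

6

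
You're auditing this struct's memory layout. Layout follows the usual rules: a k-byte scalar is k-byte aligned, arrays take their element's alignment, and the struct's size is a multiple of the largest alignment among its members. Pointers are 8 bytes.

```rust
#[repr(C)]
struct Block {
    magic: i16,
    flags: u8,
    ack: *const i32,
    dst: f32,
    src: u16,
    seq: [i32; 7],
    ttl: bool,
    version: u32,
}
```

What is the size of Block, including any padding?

64

0..2  magic  (2B, 2-aligned)
2..3  flags  (1B, 1-aligned)
3..8  -- padding (5B)
8..16  ack  (8B, 8-aligned)
16..20  dst  (4B, 4-aligned)
20..22  src  (2B, 2-aligned)
22..24  -- padding (2B)
24..52  seq  (28B, 4-aligned)
52..53  ttl  (1B, 1-aligned)
53..56  -- padding (3B)
56..60  version  (4B, 4-aligned)
60..64  -- tail padding (4B)
sizeof = 64, alignof = 8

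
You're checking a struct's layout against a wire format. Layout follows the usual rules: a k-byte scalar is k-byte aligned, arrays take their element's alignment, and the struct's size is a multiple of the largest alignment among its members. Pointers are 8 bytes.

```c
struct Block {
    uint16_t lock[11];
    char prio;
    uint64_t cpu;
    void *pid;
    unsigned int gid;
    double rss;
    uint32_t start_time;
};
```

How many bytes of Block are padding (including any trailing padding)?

@0: lock [22B, align 2] → 22
@22: prio [1B, align 1] → 23
+1 pad (align 8)
@24: cpu [8B, align 8] → 32
@32: pid [8B, align 8] → 40
@40: gid [4B, align 4] → 44
+4 pad (align 8)
@48: rss [8B, align 8] → 56
@56: start_time [4B, align 4] → 60
+4 tail pad (align 8)
size 64, align 8
data bytes 55, size 64 → padding 9

9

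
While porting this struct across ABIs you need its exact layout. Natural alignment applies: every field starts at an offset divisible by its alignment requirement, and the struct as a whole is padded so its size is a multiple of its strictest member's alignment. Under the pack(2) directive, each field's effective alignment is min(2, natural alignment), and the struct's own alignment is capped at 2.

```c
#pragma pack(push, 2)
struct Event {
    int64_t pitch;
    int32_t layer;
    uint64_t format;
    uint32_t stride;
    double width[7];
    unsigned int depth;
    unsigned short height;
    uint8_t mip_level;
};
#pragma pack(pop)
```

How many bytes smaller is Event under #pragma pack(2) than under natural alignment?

natural layout:
  @0: pitch [8B, align 8] → 8
  @8: layer [4B, align 4] → 12
  +4 pad (align 8)
  @16: format [8B, align 8] → 24
  @24: stride [4B, align 4] → 28
  +4 pad (align 8)
  @32: width [56B, align 8] → 88
  @88: depth [4B, align 4] → 92
  @92: height [2B, align 2] → 94
  @94: mip_level [1B, align 1] → 95
  +1 tail pad (align 8)
  size 96, align 8
packed(2) layout:
  @0: pitch [8B, align 2] → 8
  @8: layer [4B, align 2] → 12
  @12: format [8B, align 2] → 20
  @20: stride [4B, align 2] → 24
  @24: width [56B, align 2] → 80
  @80: depth [4B, align 2] → 84
  @84: height [2B, align 2] → 86
  @86: mip_level [1B, align 1] → 87
  +1 tail pad (align 2)
  size 88, align 2
96 − 88 = 8

8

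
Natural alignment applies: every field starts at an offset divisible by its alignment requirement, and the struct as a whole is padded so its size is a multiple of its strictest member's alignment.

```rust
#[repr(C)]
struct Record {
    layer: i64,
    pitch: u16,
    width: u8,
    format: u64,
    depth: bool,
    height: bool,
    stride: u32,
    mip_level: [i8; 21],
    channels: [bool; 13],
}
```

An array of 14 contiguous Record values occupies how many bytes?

layer at 0 (size 8, align 8) → ends 8
pitch at 8 (size 2, align 2) → ends 10
width at 10 (size 1, align 1) → ends 11
pad 5 to align 8 for format
format at 16 (size 8, align 8) → ends 24
depth at 24 (size 1, align 1) → ends 25
height at 25 (size 1, align 1) → ends 26
pad 2 to align 4 for stride
stride at 28 (size 4, align 4) → ends 32
mip_level at 32 (size 21, align 1) → ends 53
channels at 53 (size 13, align 1) → ends 66
tail pad 6 to reach multiple of 8
total 72 bytes, alignment 8
array of 14: 14 × 72 = 1008

1008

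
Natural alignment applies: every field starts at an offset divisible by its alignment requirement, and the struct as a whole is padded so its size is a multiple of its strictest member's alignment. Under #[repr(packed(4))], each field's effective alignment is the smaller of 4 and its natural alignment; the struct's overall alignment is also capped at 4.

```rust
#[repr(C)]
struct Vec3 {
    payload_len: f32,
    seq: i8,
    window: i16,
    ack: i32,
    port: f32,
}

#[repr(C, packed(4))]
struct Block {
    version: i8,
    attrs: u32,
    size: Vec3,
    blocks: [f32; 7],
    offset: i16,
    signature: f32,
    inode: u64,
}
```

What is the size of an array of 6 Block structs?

Vec3: 0..4  payload_len  (4B, 4-aligned); 4..5  seq  (1B, 1-aligned); 5..6  -- padding (1B); 6..8  window  (2B, 2-aligned); 8..12  ack  (4B, 4-aligned); 12..16  port  (4B, 4-aligned); sizeof = 16, alignof = 4
0..1  version  (1B, 1-aligned)
1..4  -- padding (3B)
4..8  attrs  (4B, 4-aligned)
8..24  size  (16B, 4-aligned)
24..52  blocks  (28B, 4-aligned)
52..54  offset  (2B, 2-aligned)
54..56  -- padding (2B)
56..60  signature  (4B, 4-aligned)
60..68  inode  (8B, 4-aligned)
sizeof = 68, alignof = 4
array of 6: 6 × 68 = 408

408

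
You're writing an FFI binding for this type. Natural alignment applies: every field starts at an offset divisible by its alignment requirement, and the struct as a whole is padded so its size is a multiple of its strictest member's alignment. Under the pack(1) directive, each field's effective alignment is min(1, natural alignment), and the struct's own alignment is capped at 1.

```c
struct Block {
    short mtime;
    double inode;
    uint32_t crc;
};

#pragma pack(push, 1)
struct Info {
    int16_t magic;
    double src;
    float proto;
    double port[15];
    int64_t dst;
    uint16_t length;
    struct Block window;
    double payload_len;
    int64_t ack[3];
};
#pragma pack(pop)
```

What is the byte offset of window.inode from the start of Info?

152

Block: 0..2  mtime  (2B, 2-aligned); 2..8  -- padding (6B); 8..16  inode  (8B, 8-aligned); 16..20  crc  (4B, 4-aligned); 20..24  -- tail padding (4B); sizeof = 24, alignof = 8
0..2  magic  (2B, 1-aligned)
2..10  src  (8B, 1-aligned)
10..14  proto  (4B, 1-aligned)
14..134  port  (120B, 1-aligned)
134..142  dst  (8B, 1-aligned)
142..144  length  (2B, 1-aligned)
144..168  window  (24B, 1-aligned)
within Block: inode at 8
144 + 8 = 152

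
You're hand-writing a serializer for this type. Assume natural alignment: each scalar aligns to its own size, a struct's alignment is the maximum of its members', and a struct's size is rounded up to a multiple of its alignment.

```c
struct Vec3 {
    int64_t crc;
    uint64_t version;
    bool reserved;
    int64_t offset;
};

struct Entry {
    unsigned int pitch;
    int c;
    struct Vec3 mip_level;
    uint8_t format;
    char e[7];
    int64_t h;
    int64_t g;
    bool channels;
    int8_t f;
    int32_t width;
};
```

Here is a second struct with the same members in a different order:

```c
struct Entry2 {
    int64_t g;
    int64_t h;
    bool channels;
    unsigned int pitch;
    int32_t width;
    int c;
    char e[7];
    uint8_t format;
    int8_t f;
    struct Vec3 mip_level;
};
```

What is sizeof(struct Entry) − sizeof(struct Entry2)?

-8

Vec3: @0: crc [8B, align 8] → 8; @8: version [8B, align 8] → 16; @16: reserved [1B, align 1] → 17; +7 pad (align 8); @24: offset [8B, align 8] → 32; size 32, align 8
@0: pitch [4B, align 4] → 4
@4: c [4B, align 4] → 8
@8: mip_level [32B, align 8] → 40
@40: format [1B, align 1] → 41
@41: e [7B, align 1] → 48
@48: h [8B, align 8] → 56
@56: g [8B, align 8] → 64
@64: channels [1B, align 1] → 65
@65: f [1B, align 1] → 66
+2 pad (align 4)
@68: width [4B, align 4] → 72
size 72, align 8
— Entry2 —
@0: g [8B, align 8] → 8
@8: h [8B, align 8] → 16
@16: channels [1B, align 1] → 17
+3 pad (align 4)
@20: pitch [4B, align 4] → 24
@24: width [4B, align 4] → 28
@28: c [4B, align 4] → 32
@32: e [7B, align 1] → 39
@39: format [1B, align 1] → 40
@40: f [1B, align 1] → 41
+7 pad (align 8)
@48: mip_level [32B, align 8] → 80
size 80, align 8
72 − 80 = -8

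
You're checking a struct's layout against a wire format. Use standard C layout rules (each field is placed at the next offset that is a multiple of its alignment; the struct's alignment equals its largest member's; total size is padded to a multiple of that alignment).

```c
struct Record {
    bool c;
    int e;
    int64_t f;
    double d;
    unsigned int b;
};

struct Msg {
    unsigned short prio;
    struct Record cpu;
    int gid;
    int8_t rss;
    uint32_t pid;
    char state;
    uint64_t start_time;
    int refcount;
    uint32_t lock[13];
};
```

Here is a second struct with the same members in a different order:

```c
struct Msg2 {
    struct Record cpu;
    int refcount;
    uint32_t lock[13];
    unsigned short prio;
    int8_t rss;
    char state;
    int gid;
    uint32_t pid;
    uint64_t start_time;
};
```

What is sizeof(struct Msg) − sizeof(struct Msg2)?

Record: c at 0 (size 1, align 1) → ends 1; pad 3 to align 4 for e; e at 4 (size 4, align 4) → ends 8; f at 8 (size 8, align 8) → ends 16; d at 16 (size 8, align 8) → ends 24; b at 24 (size 4, align 4) → ends 28; tail pad 4 to reach multiple of 8; total 32 bytes, alignment 8
prio at 0 (size 2, align 2) → ends 2
pad 6 to align 8 for cpu
cpu at 8 (size 32, align 8) → ends 40
gid at 40 (size 4, align 4) → ends 44
rss at 44 (size 1, align 1) → ends 45
pad 3 to align 4 for pid
pid at 48 (size 4, align 4) → ends 52
state at 52 (size 1, align 1) → ends 53
pad 3 to align 8 for start_time
start_time at 56 (size 8, align 8) → ends 64
refcount at 64 (size 4, align 4) → ends 68
lock at 68 (size 52, align 4) → ends 120
total 120 bytes, alignment 8
— Msg2 —
cpu at 0 (size 32, align 8) → ends 32
refcount at 32 (size 4, align 4) → ends 36
lock at 36 (size 52, align 4) → ends 88
prio at 88 (size 2, align 2) → ends 90
rss at 90 (size 1, align 1) → ends 91
state at 91 (size 1, align 1) → ends 92
gid at 92 (size 4, align 4) → ends 96
pid at 96 (size 4, align 4) → ends 100
pad 4 to align 8 for start_time
start_time at 104 (size 8, align 8) → ends 112
total 112 bytes, alignment 8
120 − 112 = 8

8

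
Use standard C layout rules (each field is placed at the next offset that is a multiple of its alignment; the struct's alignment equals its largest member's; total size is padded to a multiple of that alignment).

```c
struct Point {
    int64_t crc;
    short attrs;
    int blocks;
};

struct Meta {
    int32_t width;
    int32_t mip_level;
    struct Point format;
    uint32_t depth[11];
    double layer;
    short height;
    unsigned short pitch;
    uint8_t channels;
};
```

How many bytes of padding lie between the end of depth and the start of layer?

Point: @0: crc [8B, align 8] → 8; @8: attrs [2B, align 2] → 10; +2 pad (align 4); @12: blocks [4B, align 4] → 16; size 16, align 8
@0: width [4B, align 4] → 4
@4: mip_level [4B, align 4] → 8
@8: format [16B, align 8] → 24
@24: depth [44B, align 4] → 68
+4 pad (align 8)
@72: layer [8B, align 8] → 80

4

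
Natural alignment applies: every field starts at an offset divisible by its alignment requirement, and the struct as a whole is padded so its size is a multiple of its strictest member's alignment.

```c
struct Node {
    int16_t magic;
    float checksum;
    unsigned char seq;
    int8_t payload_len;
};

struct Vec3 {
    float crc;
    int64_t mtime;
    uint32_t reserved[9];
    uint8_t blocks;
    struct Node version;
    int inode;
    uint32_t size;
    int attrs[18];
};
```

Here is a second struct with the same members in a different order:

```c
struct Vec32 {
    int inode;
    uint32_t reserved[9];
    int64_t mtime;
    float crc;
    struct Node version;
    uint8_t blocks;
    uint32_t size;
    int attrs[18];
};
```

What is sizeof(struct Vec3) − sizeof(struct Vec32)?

Node: 0..2  magic  (2B, 2-aligned); 2..4  -- padding (2B); 4..8  checksum  (4B, 4-aligned); 8..9  seq  (1B, 1-aligned); 9..10  payload_len  (1B, 1-aligned); 10..12  -- tail padding (2B); sizeof = 12, alignof = 4
0..4  crc  (4B, 4-aligned)
4..8  -- padding (4B)
8..16  mtime  (8B, 8-aligned)
16..52  reserved  (36B, 4-aligned)
52..53  blocks  (1B, 1-aligned)
53..56  -- padding (3B)
56..68  version  (12B, 4-aligned)
68..72  inode  (4B, 4-aligned)
72..76  size  (4B, 4-aligned)
76..148  attrs  (72B, 4-aligned)
148..152  -- tail padding (4B)
sizeof = 152, alignof = 8
— Vec32 —
0..4  inode  (4B, 4-aligned)
4..40  reserved  (36B, 4-aligned)
40..48  mtime  (8B, 8-aligned)
48..52  crc  (4B, 4-aligned)
52..64  version  (12B, 4-aligned)
64..65  blocks  (1B, 1-aligned)
65..68  -- padding (3B)
68..72  size  (4B, 4-aligned)
72..144  attrs  (72B, 4-aligned)
sizeof = 144, alignof = 8
152 − 144 = 8

8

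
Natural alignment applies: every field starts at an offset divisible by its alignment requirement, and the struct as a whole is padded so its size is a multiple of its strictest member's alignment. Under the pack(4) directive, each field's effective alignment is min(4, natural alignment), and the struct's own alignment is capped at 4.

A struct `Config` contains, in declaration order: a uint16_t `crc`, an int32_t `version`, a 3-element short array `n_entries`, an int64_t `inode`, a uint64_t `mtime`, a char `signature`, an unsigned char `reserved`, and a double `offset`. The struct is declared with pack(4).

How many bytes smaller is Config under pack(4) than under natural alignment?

natural layout:
  @0: crc [2B, align 2] → 2
  +2 pad (align 4)
  @4: version [4B, align 4] → 8
  @8: n_entries [6B, align 2] → 14
  +2 pad (align 8)
  @16: inode [8B, align 8] → 24
  @24: mtime [8B, align 8] → 32
  @32: signature [1B, align 1] → 33
  @33: reserved [1B, align 1] → 34
  +6 pad (align 8)
  @40: offset [8B, align 8] → 48
  size 48, align 8
packed(4) layout:
  @0: crc [2B, align 2] → 2
  +2 pad (align 4)
  @4: version [4B, align 4] → 8
  @8: n_entries [6B, align 2] → 14
  +2 pad (align 4)
  @16: inode [8B, align 4] → 24
  @24: mtime [8B, align 4] → 32
  @32: signature [1B, align 1] → 33
  @33: reserved [1B, align 1] → 34
  +2 pad (align 4)
  @36: offset [8B, align 4] → 44
  size 44, align 4
48 − 44 = 4

4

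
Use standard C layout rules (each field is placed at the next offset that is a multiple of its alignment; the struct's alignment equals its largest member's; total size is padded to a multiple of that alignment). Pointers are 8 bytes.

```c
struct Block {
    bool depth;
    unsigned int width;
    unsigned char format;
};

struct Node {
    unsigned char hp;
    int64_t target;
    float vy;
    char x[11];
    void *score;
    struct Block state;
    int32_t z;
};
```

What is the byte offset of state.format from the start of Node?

Block: depth at 0 (size 1, align 1) → ends 1; pad 3 to align 4 for width; width at 4 (size 4, align 4) → ends 8; format at 8 (size 1, align 1) → ends 9; tail pad 3 to reach multiple of 4; total 12 bytes, alignment 4
hp at 0 (size 1, align 1) → ends 1
pad 7 to align 8 for target
target at 8 (size 8, align 8) → ends 16
vy at 16 (size 4, align 4) → ends 20
x at 20 (size 11, align 1) → ends 31
pad 1 to align 8 for score
score at 32 (size 8, align 8) → ends 40
state at 40 (size 12, align 4) → ends 52
within Block: format at 8
40 + 8 = 48

48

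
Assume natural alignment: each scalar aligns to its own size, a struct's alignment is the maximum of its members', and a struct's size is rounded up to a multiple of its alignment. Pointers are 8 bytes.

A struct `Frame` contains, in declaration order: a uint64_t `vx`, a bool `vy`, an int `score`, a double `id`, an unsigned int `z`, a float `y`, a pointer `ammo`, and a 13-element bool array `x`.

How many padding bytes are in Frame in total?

vx at 0 (size 8, align 8) → ends 8
vy at 8 (size 1, align 1) → ends 9
pad 3 to align 4 for score
score at 12 (size 4, align 4) → ends 16
id at 16 (size 8, align 8) → ends 24
z at 24 (size 4, align 4) → ends 28
y at 28 (size 4, align 4) → ends 32
ammo at 32 (size 8, align 8) → ends 40
x at 40 (size 13, align 1) → ends 53
tail pad 3 to reach multiple of 8
total 56 bytes, alignment 8
data bytes 50, size 56 → padding 6

6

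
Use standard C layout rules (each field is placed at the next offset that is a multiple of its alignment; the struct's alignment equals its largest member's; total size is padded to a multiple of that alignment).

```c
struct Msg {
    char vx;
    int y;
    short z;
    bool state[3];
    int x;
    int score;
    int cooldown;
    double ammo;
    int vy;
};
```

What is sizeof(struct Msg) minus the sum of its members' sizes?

0..1  vx  (1B, 1-aligned)
1..4  -- padding (3B)
4..8  y  (4B, 4-aligned)
8..10  z  (2B, 2-aligned)
10..13  state  (3B, 1-aligned)
13..16  -- padding (3B)
16..20  x  (4B, 4-aligned)
20..24  score  (4B, 4-aligned)
24..28  cooldown  (4B, 4-aligned)
28..32  -- padding (4B)
32..40  ammo  (8B, 8-aligned)
40..44  vy  (4B, 4-aligned)
44..48  -- tail padding (4B)
sizeof = 48, alignof = 8
data bytes 34, size 48 → padding 14

14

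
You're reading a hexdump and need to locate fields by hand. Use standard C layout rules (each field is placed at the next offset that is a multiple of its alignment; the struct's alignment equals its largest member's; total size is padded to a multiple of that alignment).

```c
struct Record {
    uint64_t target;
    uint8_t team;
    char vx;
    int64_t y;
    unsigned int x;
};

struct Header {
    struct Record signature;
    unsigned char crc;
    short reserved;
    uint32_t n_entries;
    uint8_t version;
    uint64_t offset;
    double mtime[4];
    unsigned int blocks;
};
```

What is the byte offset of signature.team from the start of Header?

8

Record: 0..8  target  (8B, 8-aligned); 8..9  team  (1B, 1-aligned); 9..10  vx  (1B, 1-aligned); 10..16  -- padding (6B); 16..24  y  (8B, 8-aligned); 24..28  x  (4B, 4-aligned); 28..32  -- tail padding (4B); sizeof = 32, alignof = 8
0..32  signature  (32B, 8-aligned)
within Record: team at 8
0 + 8 = 8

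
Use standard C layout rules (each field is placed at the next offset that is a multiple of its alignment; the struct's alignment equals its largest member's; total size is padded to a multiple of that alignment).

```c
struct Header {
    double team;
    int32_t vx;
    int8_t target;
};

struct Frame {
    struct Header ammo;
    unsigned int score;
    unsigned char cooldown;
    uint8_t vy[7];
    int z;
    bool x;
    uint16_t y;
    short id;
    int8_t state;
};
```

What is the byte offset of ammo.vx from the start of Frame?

8

Header: 0..8  team  (8B, 8-aligned); 8..12  vx  (4B, 4-aligned); 12..13  target  (1B, 1-aligned); 13..16  -- tail padding (3B); sizeof = 16, alignof = 8
0..16  ammo  (16B, 8-aligned)
within Header: vx at 8
0 + 8 = 8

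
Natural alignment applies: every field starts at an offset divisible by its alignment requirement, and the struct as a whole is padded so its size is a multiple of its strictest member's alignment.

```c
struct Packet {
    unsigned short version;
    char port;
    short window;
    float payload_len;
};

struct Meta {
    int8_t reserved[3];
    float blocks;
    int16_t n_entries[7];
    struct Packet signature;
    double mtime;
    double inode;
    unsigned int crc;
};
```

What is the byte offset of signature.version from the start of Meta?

24

Packet: @0: version [2B, align 2] → 2; @2: port [1B, align 1] → 3; +1 pad (align 2); @4: window [2B, align 2] → 6; +2 pad (align 4); @8: payload_len [4B, align 4] → 12; size 12, align 4
@0: reserved [3B, align 1] → 3
+1 pad (align 4)
@4: blocks [4B, align 4] → 8
@8: n_entries [14B, align 2] → 22
+2 pad (align 4)
@24: signature [12B, align 4] → 36
within Packet: version at 0
24 + 0 = 24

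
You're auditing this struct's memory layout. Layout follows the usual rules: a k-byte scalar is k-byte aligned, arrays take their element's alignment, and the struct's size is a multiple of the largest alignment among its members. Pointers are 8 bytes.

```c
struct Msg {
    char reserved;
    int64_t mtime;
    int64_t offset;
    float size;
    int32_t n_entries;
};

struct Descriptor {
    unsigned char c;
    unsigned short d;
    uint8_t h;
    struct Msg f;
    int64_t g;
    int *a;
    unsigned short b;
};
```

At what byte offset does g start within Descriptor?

40

Msg: 0..1  reserved  (1B, 1-aligned); 1..8  -- padding (7B); 8..16  mtime  (8B, 8-aligned); 16..24  offset  (8B, 8-aligned); 24..28  size  (4B, 4-aligned); 28..32  n_entries  (4B, 4-aligned); sizeof = 32, alignof = 8
0..1  c  (1B, 1-aligned)
1..2  -- padding (1B)
2..4  d  (2B, 2-aligned)
4..5  h  (1B, 1-aligned)
5..8  -- padding (3B)
8..40  f  (32B, 8-aligned)
40..48  g  (8B, 8-aligned)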